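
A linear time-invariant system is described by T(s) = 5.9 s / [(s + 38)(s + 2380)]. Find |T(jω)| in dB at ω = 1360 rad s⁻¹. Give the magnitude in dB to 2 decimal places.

|j1360| = 1360
|j1360 + 38| = √(1360² + 38²) = 1361
|j1360 + 2380| = √(1360² + 2380²) = 2741
|T(j1360)| = 5.9 × 1360 / (1361 × 2741) = 0.0021515
20 log₁₀(0.0021515) = -53.345 dB

-53.35 dB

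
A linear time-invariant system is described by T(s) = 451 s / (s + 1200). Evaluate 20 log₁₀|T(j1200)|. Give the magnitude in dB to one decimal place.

50.1 dB

|j1200| = 1200
|j1200 + 1200| = √(1200² + 1200²) = 1697
|T(j1200)| = 451 × 1200 / 1697 = 318.91
20 log₁₀(318.91) = 50.07 dB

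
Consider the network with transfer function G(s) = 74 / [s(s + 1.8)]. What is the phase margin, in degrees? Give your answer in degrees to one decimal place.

11.9°

Gain crossover: |G(jω)| = 1 at ω ≈ 8.51 rad/s.
∠G(j8.51) = −90° − arctan(8.51/1.8) ≈ -168.06°
PM = 180° + (-168.06°) = 11.94°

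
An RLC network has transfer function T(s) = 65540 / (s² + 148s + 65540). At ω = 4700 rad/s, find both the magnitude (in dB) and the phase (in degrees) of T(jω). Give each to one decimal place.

|(j4700)² + 148(j4700) + 65540| = |-2.2024e+07 + j6.956e+05| = 2.204e+07
|T(j4700)| = 65540 / 2.204e+07 = 0.0029743
20 log₁₀(0.0029743) = -50.53 dB
∠[(j4700)² + 148(j4700) + 65540] = ∠[-2.2024e+07 + j6.956e+05] = 178.19°
∠T(j4700) = −178.19° = -178.19°

|T| = -50.5 dB, ∠T = -178.2°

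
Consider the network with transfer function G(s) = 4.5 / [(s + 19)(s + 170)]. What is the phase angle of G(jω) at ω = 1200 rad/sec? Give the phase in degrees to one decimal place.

-171.0 deg

∠(j1200 + 19) = arctan(1200/19) = 89.09°
∠(j1200 + 170) = arctan(1200/170) = 81.94°
∠G(j1200) = − (89.09° + 81.94°) = -171.03°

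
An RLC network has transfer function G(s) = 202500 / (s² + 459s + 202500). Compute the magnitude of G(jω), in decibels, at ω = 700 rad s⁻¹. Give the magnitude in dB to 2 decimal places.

-6.56 dB

|(j700)² + 459(j700) + 202500| = |-2.875e+05 + j3.213e+05| = 4.311e+05
|G(j700)| = 202500 / 4.311e+05 = 0.46967
20 log₁₀(0.46967) = -6.564 dB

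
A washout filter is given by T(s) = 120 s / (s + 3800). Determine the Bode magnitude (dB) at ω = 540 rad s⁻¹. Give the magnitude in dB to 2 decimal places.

|j540| = 540
|j540 + 3800| = √(540² + 3800²) = 3838
|T(j540)| = 120 × 540 / 3838 = 16.883
20 log₁₀(16.883) = 24.549 dB

24.55 dB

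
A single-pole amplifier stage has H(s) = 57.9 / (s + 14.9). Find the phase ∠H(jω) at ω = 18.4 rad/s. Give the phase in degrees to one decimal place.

∠(j18.4 + 14.9) = arctan(18.4/14.9) = 51.00°
∠H(j18.4) = −51.00° = -51.00°

-51.0°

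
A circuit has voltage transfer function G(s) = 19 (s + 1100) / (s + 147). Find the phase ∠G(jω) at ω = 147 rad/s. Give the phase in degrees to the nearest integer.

∠(j147 + 1100) = arctan(147/1100) = 7.61°
∠(j147 + 147) = arctan(147/147) = 45.00°
∠G(j147) = 7.61° − 45.00° = -37.39°

-37°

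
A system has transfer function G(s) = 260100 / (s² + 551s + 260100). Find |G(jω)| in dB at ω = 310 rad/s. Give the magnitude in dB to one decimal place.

|(j310)² + 551(j310) + 260100| = |1.64e+05 + j1.7081e+05| = 2.368e+05
|G(j310)| = 260100 / 2.368e+05 = 1.0984
20 log₁₀(1.0984) = 0.82 dB

0.8 dB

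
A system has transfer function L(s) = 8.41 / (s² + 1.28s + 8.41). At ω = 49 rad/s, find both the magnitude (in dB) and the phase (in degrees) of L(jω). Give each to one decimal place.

|(j49)² + 1.28(j49) + 8.41| = |-2392.6 + j62.72| = 2393
|L(j49)| = 8.41 / 2393 = 0.0035138
20 log₁₀(0.0035138) = -49.08 dB
∠[(j49)² + 1.28(j49) + 8.41] = ∠[-2392.6 + j62.72] = 178.50°
∠L(j49) = −178.50° = -178.50°

|L| = -49.1 dB, ∠L = -178.5°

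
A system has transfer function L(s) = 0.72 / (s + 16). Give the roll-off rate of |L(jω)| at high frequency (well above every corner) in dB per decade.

-20 dB/decade

With 0 zeros and 1 pole, the high-frequency asymptotic slope is 20 × (0 − 1) = -20 dB/decade.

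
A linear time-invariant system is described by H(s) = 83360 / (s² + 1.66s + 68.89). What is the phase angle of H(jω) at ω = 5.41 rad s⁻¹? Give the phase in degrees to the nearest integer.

-13°

∠[(j5.41)² + 1.66(j5.41) + 68.89] = ∠[39.622 + j8.9806] = 12.77°
∠H(j5.41) = −12.77° = -12.77°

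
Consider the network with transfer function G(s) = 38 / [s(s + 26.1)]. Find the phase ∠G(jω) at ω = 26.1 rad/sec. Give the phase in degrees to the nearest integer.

∠(j26.1 + 26.1) = arctan(26.1/26.1) = 45.00°
∠(j26.1) = 90.00°
∠G(j26.1) = − (45.00° + 90.00°) = -135.00°

-135 deg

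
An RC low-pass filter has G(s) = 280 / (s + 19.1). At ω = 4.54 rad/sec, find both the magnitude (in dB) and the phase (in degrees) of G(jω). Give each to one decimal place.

|G| = 23.1 dB, ∠G = -13.4°

|j4.54 + 19.1| = √(4.54² + 19.1²) = 19.63
|G(j4.54)| = 280 / 19.63 = 14.262
20 log₁₀(14.262) = 23.08 dB
∠(j4.54 + 19.1) = arctan(4.54/19.1) = 13.37°
∠G(j4.54) = −13.37° = -13.37°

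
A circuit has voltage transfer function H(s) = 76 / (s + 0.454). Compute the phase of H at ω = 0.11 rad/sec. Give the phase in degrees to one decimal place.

∠(j0.11 + 0.454) = arctan(0.11/0.454) = 13.62°
∠H(j0.11) = −13.62° = -13.62°

-13.6°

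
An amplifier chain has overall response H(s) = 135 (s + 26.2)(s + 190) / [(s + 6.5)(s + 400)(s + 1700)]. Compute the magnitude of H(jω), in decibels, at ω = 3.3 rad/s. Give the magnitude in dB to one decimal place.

-17.3 dB

|j3.3 + 26.2| = √(3.3² + 26.2²) = 26.41
|j3.3 + 190| = √(3.3² + 190²) = 190
|j3.3 + 6.5| = √(3.3² + 6.5²) = 7.29
|j3.3 + 400| = √(3.3² + 400²) = 400
|j3.3 + 1700| = √(3.3² + 1700²) = 1700
|H(j3.3)| = 135 × 26.41 × 190 / (7.29 × 400 × 1700) = 0.13666
20 log₁₀(0.13666) = -17.29 dB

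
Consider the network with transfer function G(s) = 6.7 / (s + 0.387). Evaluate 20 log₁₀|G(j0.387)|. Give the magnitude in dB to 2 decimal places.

|j0.387 + 0.387| = √(0.387² + 0.387²) = 0.5473
|G(j0.387)| = 6.7 / 0.5473 = 12.242
20 log₁₀(12.242) = 21.757 dB

21.76 dB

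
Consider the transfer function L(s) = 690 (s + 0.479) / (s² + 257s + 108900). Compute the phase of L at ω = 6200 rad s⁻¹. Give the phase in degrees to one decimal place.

-87.6°

∠(j6200 + 0.479) = arctan(6200/0.479) = 90.00°
∠[(j6200)² + 257(j6200) + 108900] = ∠[-3.8331e+07 + j1.5934e+06] = 177.62°
∠L(j6200) = 90.00° − 177.62° = -87.62°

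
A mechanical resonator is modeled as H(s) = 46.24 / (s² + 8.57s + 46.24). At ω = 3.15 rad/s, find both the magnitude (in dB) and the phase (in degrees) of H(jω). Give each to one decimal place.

|H| = 0.2 dB, ∠H = -36.6 deg

|(j3.15)² + 8.57(j3.15) + 46.24| = |36.318 + j26.995| = 45.25
|H(j3.15)| = 46.24 / 45.25 = 1.0218
20 log₁₀(1.0218) = 0.19 dB
∠[(j3.15)² + 8.57(j3.15) + 46.24] = ∠[36.318 + j26.995] = 36.62°
∠H(j3.15) = −36.62° = -36.62°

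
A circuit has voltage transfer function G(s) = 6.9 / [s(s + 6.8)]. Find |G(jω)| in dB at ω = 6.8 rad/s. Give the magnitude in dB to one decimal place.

-19.5 dB

|j6.8 + 6.8| = √(6.8² + 6.8²) = 9.617
|j6.8| = 6.8
|G(j6.8)| = 6.9 / (9.617 × 6.8) = 0.10552
20 log₁₀(0.10552) = -19.53 dB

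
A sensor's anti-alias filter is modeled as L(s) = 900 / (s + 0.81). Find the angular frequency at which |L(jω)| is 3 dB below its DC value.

For a single-pole low-pass, the −3 dB point is at the pole: ω = 0.81 rad/s.

0.81 rad/s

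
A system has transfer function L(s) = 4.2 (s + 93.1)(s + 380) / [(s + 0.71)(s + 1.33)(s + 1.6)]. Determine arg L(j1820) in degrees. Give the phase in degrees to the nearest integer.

∠(j1820 + 93.1) = arctan(1820/93.1) = 87.07°
∠(j1820 + 380) = arctan(1820/380) = 78.21°
∠(j1820 + 0.71) = arctan(1820/0.71) = 89.98°
∠(j1820 + 1.33) = arctan(1820/1.33) = 89.96°
∠(j1820 + 1.6) = arctan(1820/1.6) = 89.95°
∠L(j1820) = 87.07° + 78.21° − (89.98° + 89.96° + 89.95°) = -104.61°

-105°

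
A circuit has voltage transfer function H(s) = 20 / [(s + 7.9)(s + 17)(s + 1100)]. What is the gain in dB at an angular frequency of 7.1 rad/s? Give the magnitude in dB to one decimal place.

-80.6 dB

|j7.1 + 7.9| = √(7.1² + 7.9²) = 10.62
|j7.1 + 17| = √(7.1² + 17²) = 18.42
|j7.1 + 1100| = √(7.1² + 1100²) = 1100
|H(j7.1)| = 20 / (10.62 × 18.42 × 1100) = 9.2912e-05
20 log₁₀(9.2912e-05) = -80.64 dB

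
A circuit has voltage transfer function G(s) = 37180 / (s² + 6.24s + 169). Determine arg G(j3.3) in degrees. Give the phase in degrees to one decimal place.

-7.4°

∠[(j3.3)² + 6.24(j3.3) + 169] = ∠[158.11 + j20.592] = 7.42°
∠G(j3.3) = −7.42° = -7.42°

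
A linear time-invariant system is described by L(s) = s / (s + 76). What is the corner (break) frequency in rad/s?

76 rad/s

The single real pole at s = −76 gives a corner at ω = 76 rad/s.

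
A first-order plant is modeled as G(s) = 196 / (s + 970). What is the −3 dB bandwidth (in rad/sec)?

970 rad/sec

For a single-pole low-pass, the −3 dB point is at the pole: ω = 970 rad/sec.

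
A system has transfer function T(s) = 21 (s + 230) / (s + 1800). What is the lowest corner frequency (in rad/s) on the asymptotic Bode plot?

230 rad/s

Break frequencies occur at each pole and zero magnitude: 230 rad/s, 1800 rad/s.
The lowest is 230 rad/s.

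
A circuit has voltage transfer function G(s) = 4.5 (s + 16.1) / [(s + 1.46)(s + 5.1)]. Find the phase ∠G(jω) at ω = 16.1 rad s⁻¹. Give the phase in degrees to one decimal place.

∠(j16.1 + 16.1) = arctan(16.1/16.1) = 45.00°
∠(j16.1 + 1.46) = arctan(16.1/1.46) = 84.82°
∠(j16.1 + 5.1) = arctan(16.1/5.1) = 72.42°
∠G(j16.1) = 45.00° − (84.82° + 72.42°) = -112.24°

-112.2°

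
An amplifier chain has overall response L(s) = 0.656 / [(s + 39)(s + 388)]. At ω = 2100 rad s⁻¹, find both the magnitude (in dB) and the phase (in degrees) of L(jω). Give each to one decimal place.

|L| = -136.7 dB, ∠L = -168.5 deg

|j2100 + 39| = √(2100² + 39²) = 2100
|j2100 + 388| = √(2100² + 388²) = 2136
|L(j2100)| = 0.656 / (2100 × 2136) = 1.4625e-07
20 log₁₀(1.4625e-07) = -136.70 dB
∠(j2100 + 39) = arctan(2100/39) = 88.94°
∠(j2100 + 388) = arctan(2100/388) = 79.53°
∠L(j2100) = − (88.94° + 79.53°) = -168.47°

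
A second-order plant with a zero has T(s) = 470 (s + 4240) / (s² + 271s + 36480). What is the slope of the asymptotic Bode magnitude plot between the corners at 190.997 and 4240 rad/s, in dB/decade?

-40 dB/decade

In this band the factors already past their corner are: complex pole pair at ωₙ ≈ 191; net slope = -40 dB/decade.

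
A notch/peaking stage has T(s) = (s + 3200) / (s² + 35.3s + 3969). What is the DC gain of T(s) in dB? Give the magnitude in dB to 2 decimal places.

T(0) = 1 × 3200 / 3969 = 0.80625
20 log₁₀(0.80625) = -1.871 dB

-1.87 dB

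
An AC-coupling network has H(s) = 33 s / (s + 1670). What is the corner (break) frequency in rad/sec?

The single real pole at s = −1670 gives a corner at ω = 1670 rad/sec.

1670 rad/sec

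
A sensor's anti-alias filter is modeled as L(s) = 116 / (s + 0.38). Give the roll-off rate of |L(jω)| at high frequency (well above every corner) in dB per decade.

-20 dB/decade

With 0 zeros and 1 pole, the high-frequency asymptotic slope is 20 × (0 − 1) = -20 dB/decade.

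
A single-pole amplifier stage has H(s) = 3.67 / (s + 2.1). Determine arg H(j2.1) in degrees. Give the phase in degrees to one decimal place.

∠(j2.1 + 2.1) = arctan(2.1/2.1) = 45.00°
∠H(j2.1) = −45.00° = -45.00°

-45.0 deg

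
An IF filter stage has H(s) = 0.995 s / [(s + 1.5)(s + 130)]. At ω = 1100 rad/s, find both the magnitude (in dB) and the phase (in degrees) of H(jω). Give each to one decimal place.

|j1100| = 1100
|j1100 + 1.5| = √(1100² + 1.5²) = 1100
|j1100 + 130| = √(1100² + 130²) = 1108
|H(j1100)| = 0.995 × 1100 / (1100 × 1108) = 0.00089829
20 log₁₀(0.00089829) = -60.93 dB
∠(j1100) = 90.00°
∠(j1100 + 1.5) = arctan(1100/1.5) = 89.92°
∠(j1100 + 130) = arctan(1100/130) = 83.26°
∠H(j1100) = 90.00° − (89.92° + 83.26°) = -83.18°

|H| = -60.9 dB, ∠H = -83.2°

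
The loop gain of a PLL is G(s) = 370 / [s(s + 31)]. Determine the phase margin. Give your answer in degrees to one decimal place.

Gain crossover: |G(jω)| = 1 at ω ≈ 11.2 rad s⁻¹.
∠G(j11.2) = −90° − arctan(11.2/31) ≈ -109.90°
PM = 180° + (-109.90°) = 70.10°

70.1°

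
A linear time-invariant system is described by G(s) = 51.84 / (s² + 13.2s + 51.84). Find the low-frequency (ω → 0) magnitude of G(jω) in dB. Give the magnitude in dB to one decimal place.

G(0) = 51.84 / 51.84 = 1
20 log₁₀(1) = 0.00 dB

0.0 dB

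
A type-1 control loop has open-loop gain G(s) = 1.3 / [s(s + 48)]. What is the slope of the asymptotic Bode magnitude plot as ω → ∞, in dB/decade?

-40 dB/decade

With 0 zeros and 2 poles, the high-frequency asymptotic slope is 20 × (0 − 2) = -40 dB/decade.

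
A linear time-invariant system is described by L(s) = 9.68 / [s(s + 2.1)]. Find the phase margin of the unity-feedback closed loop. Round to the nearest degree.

37 deg

Gain crossover: |L(jω)| = 1 at ω ≈ 2.78 rad s⁻¹.
∠L(j2.78) = −90° − arctan(2.78/2.1) ≈ -142.92°
PM = 180° + (-142.92°) = 37.08°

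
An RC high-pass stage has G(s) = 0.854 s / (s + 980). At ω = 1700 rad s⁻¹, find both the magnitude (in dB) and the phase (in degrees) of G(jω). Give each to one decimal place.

|j1700| = 1700
|j1700 + 980| = √(1700² + 980²) = 1962
|G(j1700)| = 0.854 × 1700 / 1962 = 0.73987
20 log₁₀(0.73987) = -2.62 dB
∠(j1700) = 90.00°
∠(j1700 + 980) = arctan(1700/980) = 60.04°
∠G(j1700) = 90.00° − 60.04° = 29.96°

|G| = -2.6 dB, ∠G = 30.0°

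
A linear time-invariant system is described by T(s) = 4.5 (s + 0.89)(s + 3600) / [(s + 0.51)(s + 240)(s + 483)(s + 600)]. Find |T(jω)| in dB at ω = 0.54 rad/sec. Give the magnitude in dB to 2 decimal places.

|j0.54 + 0.89| = √(0.54² + 0.89²) = 1.041
|j0.54 + 3600| = √(0.54² + 3600²) = 3600
|j0.54 + 0.51| = √(0.54² + 0.51²) = 0.7428
|j0.54 + 240| = √(0.54² + 240²) = 240
|j0.54 + 483| = √(0.54² + 483²) = 483
|j0.54 + 600| = √(0.54² + 600²) = 600
|T(j0.54)| = 4.5 × 1.041 × 3600 / (0.7428 × 240 × 483 × 600) = 0.00032644
20 log₁₀(0.00032644) = -69.724 dB

-69.72 dB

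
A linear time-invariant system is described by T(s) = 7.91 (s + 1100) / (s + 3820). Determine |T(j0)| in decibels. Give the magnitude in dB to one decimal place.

T(0) = 7.91 × 1100 / 3820 = 2.2777
20 log₁₀(2.2777) = 7.15 dB

7.2 dB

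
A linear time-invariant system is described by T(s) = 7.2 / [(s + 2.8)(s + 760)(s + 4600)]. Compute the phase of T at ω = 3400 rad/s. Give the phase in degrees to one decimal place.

-203.8°

∠(j3400 + 2.8) = arctan(3400/2.8) = 89.95°
∠(j3400 + 760) = arctan(3400/760) = 77.40°
∠(j3400 + 4600) = arctan(3400/4600) = 36.47°
∠T(j3400) = − (89.95° + 77.40° + 36.47°) = -203.82°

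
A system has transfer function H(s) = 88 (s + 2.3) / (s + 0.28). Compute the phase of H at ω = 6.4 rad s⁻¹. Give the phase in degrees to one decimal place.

∠(j6.4 + 2.3) = arctan(6.4/2.3) = 70.23°
∠(j6.4 + 0.28) = arctan(6.4/0.28) = 87.49°
∠H(j6.4) = 70.23° − 87.49° = -17.26°

-17.3°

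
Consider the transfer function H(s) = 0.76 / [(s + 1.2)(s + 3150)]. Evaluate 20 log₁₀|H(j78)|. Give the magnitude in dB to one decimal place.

|j78 + 1.2| = √(78² + 1.2²) = 78.01
|j78 + 3150| = √(78² + 3150²) = 3151
|H(j78)| = 0.76 / (78.01 × 3151) = 3.0919e-06
20 log₁₀(3.0919e-06) = -110.20 dB

-110.2 dB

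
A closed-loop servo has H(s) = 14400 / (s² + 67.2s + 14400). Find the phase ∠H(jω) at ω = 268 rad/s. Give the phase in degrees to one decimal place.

-162.6°

∠[(j268)² + 67.2(j268) + 14400] = ∠[-57424 + j18010] = 162.59°
∠H(j268) = −162.59° = -162.59°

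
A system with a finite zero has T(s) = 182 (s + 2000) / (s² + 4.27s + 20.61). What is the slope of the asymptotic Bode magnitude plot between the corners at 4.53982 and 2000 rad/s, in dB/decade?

In this band the factors already past their corner are: complex pole pair at ωₙ ≈ 4.54; net slope = -40 dB/decade.

-40 dB/decade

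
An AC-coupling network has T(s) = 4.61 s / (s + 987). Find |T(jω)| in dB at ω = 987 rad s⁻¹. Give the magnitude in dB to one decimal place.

|j987| = 987
|j987 + 987| = √(987² + 987²) = 1396
|T(j987)| = 4.61 × 987 / 1396 = 3.2598
20 log₁₀(3.2598) = 10.26 dB

10.3 dB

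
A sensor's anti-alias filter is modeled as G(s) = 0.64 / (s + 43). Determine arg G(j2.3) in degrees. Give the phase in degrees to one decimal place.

-3.1 deg

∠(j2.3 + 43) = arctan(2.3/43) = 3.06°
∠G(j2.3) = −3.06° = -3.06°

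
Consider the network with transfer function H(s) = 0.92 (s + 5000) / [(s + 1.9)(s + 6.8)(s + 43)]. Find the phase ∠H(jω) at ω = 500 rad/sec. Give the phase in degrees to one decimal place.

-258.4 deg

∠(j500 + 5000) = arctan(500/5000) = 5.71°
∠(j500 + 1.9) = arctan(500/1.9) = 89.78°
∠(j500 + 6.8) = arctan(500/6.8) = 89.22°
∠(j500 + 43) = arctan(500/43) = 85.08°
∠H(j500) = 5.71° − (89.78° + 89.22° + 85.08°) = -258.38°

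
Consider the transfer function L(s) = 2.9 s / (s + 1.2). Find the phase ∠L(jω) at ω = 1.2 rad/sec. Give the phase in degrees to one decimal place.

45.0°

∠(j1.2) = 90.00°
∠(j1.2 + 1.2) = arctan(1.2/1.2) = 45.00°
∠L(j1.2) = 90.00° − 45.00° = 45.00°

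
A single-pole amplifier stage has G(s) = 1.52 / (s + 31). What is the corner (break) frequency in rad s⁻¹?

The single real pole at s = −31 gives a corner at ω = 31 rad s⁻¹.

31 rad s⁻¹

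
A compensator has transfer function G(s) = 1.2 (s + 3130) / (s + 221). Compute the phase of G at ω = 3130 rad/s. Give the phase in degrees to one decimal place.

∠(j3130 + 3130) = arctan(3130/3130) = 45.00°
∠(j3130 + 221) = arctan(3130/221) = 85.96°
∠G(j3130) = 45.00° − 85.96° = -40.96°

-41.0 deg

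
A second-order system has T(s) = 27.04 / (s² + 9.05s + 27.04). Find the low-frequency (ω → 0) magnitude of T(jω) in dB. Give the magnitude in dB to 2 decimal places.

T(0) = 27.04 / 27.04 = 1
20 log₁₀(1) = 0.000 dB

0.00 dB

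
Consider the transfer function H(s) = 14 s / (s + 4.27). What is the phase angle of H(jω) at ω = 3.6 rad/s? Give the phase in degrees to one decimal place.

∠(j3.6) = 90.00°
∠(j3.6 + 4.27) = arctan(3.6/4.27) = 40.13°
∠H(j3.6) = 90.00° − 40.13° = 49.87°

49.9°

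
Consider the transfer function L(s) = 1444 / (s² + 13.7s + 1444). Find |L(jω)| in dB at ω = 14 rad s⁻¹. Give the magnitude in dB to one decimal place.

1.2 dB

|(j14)² + 13.7(j14) + 1444| = |1248 + j191.8| = 1263
|L(j14)| = 1444 / 1263 = 1.1436
20 log₁₀(1.1436) = 1.17 dB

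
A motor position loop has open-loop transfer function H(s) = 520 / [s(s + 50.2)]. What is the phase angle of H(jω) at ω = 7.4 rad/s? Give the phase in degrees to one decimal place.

∠(j7.4 + 50.2) = arctan(7.4/50.2) = 8.39°
∠(j7.4) = 90.00°
∠H(j7.4) = − (8.39° + 90.00°) = -98.39°

-98.4°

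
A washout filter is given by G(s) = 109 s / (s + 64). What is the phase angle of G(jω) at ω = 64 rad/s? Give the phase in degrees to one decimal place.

45.0°

∠(j64) = 90.00°
∠(j64 + 64) = arctan(64/64) = 45.00°
∠G(j64) = 90.00° − 45.00° = 45.00°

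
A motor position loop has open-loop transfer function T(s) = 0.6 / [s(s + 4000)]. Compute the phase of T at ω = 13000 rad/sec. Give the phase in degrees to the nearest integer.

∠(j13000 + 4000) = arctan(13000/4000) = 72.90°
∠(j13000) = 90.00°
∠T(j13000) = − (72.90° + 90.00°) = -162.90°

-163 deg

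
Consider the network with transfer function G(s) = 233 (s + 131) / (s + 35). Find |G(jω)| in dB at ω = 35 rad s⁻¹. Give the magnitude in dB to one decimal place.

|j35 + 131| = √(35² + 131²) = 135.6
|j35 + 35| = √(35² + 35²) = 49.5
|G(j35)| = 233 × 135.6 / 49.5 = 638.29
20 log₁₀(638.29) = 56.10 dB

56.1 dB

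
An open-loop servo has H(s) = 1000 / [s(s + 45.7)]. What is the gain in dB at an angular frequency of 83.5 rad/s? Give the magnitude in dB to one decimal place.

|j83.5 + 45.7| = √(83.5² + 45.7²) = 95.19
|j83.5| = 83.5
|H(j83.5)| = 1000 / (95.19 × 83.5) = 0.12581
20 log₁₀(0.12581) = -18.01 dB

-18.0 dB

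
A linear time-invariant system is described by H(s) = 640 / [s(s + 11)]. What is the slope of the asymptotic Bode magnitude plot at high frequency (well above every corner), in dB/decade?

-40 dB/decade

With 0 zeros and 2 poles, the high-frequency asymptotic slope is 20 × (0 − 2) = -40 dB/decade.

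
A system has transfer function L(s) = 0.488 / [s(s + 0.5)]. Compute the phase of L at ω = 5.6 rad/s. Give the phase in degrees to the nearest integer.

∠(j5.6 + 0.5) = arctan(5.6/0.5) = 84.90°
∠(j5.6) = 90.00°
∠L(j5.6) = − (84.90° + 90.00°) = -174.90°

-175°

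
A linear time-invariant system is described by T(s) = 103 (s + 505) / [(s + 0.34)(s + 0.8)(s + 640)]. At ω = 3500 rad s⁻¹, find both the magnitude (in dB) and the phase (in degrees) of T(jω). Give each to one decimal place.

|T| = -101.6 dB, ∠T = -177.8 deg

|j3500 + 505| = √(3500² + 505²) = 3536
|j3500 + 0.34| = √(3500² + 0.34²) = 3500
|j3500 + 0.8| = √(3500² + 0.8²) = 3500
|j3500 + 640| = √(3500² + 640²) = 3558
|T(j3500)| = 103 × 3536 / (3500 × 3500 × 3558) = 8.3567e-06
20 log₁₀(8.3567e-06) = -101.56 dB
∠(j3500 + 505) = arctan(3500/505) = 81.79°
∠(j3500 + 0.34) = arctan(3500/0.34) = 89.99°
∠(j3500 + 0.8) = arctan(3500/0.8) = 89.99°
∠(j3500 + 640) = arctan(3500/640) = 79.64°
∠T(j3500) = 81.79° − (89.99° + 89.99° + 79.64°) = -177.83°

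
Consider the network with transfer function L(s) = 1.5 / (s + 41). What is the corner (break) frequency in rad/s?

41 rad/s

The single real pole at s = −41 gives a corner at ω = 41 rad/s.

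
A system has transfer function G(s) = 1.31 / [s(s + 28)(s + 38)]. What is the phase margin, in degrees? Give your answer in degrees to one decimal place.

Gain crossover: |G(jω)| = 1 at ω ≈ 0.00123 rad/s.
∠G(j0.00123) = −90° − arctan(0.00123/28) − arctan(0.00123/38) ≈ -90.00°
PM = 180° + (-90.00°) = 90.00°

90.0 deg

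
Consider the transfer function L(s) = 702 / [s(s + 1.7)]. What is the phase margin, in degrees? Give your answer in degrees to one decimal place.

Gain crossover: |L(jω)| = 1 at ω ≈ 26.5 rad s⁻¹.
∠L(j26.5) = −90° − arctan(26.5/1.7) ≈ -176.33°
PM = 180° + (-176.33°) = 3.67°

3.7 deg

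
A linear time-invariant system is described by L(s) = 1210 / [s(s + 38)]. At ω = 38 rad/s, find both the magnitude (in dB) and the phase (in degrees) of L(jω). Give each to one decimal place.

|L| = -4.5 dB, ∠L = -135.0°

|j38 + 38| = √(38² + 38²) = 53.74
|j38| = 38
|L(j38)| = 1210 / (53.74 × 38) = 0.59252
20 log₁₀(0.59252) = -4.55 dB
∠(j38 + 38) = arctan(38/38) = 45.00°
∠(j38) = 90.00°
∠L(j38) = − (45.00° + 90.00°) = -135.00°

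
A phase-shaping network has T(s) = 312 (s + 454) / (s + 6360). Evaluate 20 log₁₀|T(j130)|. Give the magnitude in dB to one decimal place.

|j130 + 454| = √(130² + 454²) = 472.2
|j130 + 6360| = √(130² + 6360²) = 6361
|T(j130)| = 312 × 472.2 / 6361 = 23.162
20 log₁₀(23.162) = 27.30 dB

27.3 dB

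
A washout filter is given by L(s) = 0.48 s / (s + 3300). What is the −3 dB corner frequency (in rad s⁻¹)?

For a single-pole high-pass, the −3 dB point is at the pole: ω = 3300 rad s⁻¹.

3300 rad s⁻¹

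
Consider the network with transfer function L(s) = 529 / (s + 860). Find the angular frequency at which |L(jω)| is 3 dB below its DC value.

860 rad/s

For a single-pole low-pass, the −3 dB point is at the pole: ω = 860 rad/s.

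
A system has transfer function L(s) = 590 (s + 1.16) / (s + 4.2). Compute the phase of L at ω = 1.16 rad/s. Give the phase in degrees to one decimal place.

∠(j1.16 + 1.16) = arctan(1.16/1.16) = 45.00°
∠(j1.16 + 4.2) = arctan(1.16/4.2) = 15.44°
∠L(j1.16) = 45.00° − 15.44° = 29.56°

29.6°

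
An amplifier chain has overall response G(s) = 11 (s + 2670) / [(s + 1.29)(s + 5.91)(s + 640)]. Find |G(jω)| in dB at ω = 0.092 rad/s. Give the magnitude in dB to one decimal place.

|j0.092 + 2670| = √(0.092² + 2670²) = 2670
|j0.092 + 1.29| = √(0.092² + 1.29²) = 1.293
|j0.092 + 5.91| = √(0.092² + 5.91²) = 5.911
|j0.092 + 640| = √(0.092² + 640²) = 640
|G(j0.092)| = 11 × 2670 / (1.293 × 5.911 × 640) = 6.0033
20 log₁₀(6.0033) = 15.57 dB

15.6 dB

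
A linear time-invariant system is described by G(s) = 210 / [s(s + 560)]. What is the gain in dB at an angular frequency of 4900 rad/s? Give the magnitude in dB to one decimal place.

|j4900 + 560| = √(4900² + 560²) = 4932
|j4900| = 4900
|G(j4900)| = 210 / (4932 × 4900) = 8.6898e-06
20 log₁₀(8.6898e-06) = -101.22 dB

-101.2 dB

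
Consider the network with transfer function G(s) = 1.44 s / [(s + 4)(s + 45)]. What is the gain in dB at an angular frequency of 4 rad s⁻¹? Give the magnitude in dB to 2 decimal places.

-32.94 dB

|j4| = 4
|j4 + 4| = √(4² + 4²) = 5.657
|j4 + 45| = √(4² + 45²) = 45.18
|G(j4)| = 1.44 × 4 / (5.657 × 45.18) = 0.022539
20 log₁₀(0.022539) = -32.941 dB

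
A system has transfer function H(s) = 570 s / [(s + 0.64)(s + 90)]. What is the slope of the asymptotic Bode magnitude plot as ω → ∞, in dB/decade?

With 1 zero and 2 poles, the high-frequency asymptotic slope is 20 × (1 − 2) = -20 dB/decade.

-20 dB/decade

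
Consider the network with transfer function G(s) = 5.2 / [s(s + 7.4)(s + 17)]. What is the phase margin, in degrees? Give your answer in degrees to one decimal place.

89.5°

Gain crossover: |G(jω)| = 1 at ω ≈ 0.0413 rad/s.
∠G(j0.0413) = −90° − arctan(0.0413/7.4) − arctan(0.0413/17) ≈ -90.46°
PM = 180° + (-90.46°) = 89.54°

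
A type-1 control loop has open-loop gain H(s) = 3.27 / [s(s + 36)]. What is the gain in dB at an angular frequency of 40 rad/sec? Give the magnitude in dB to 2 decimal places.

-56.37 dB

|j40 + 36| = √(40² + 36²) = 53.81
|j40| = 40
|H(j40)| = 3.27 / (53.81 × 40) = 0.0015191
20 log₁₀(0.0015191) = -56.368 dB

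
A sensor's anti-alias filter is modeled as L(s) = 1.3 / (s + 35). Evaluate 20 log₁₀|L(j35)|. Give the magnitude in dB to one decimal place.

|j35 + 35| = √(35² + 35²) = 49.5
|L(j35)| = 1.3 / 49.5 = 0.026264
20 log₁₀(0.026264) = -31.61 dB

-31.6 dB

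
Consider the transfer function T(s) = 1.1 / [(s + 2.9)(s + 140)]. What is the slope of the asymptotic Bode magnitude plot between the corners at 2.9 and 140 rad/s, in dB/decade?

-20 dB/decade

In this band the factors already past their corner are: pole at 2.9; net slope = -20 dB/decade.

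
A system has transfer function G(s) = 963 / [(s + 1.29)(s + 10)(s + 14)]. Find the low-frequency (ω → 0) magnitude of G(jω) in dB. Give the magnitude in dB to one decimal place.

G(0) = 963 / (1.29 × 10 × 14) = 5.3322
20 log₁₀(5.3322) = 14.54 dB

14.5 dB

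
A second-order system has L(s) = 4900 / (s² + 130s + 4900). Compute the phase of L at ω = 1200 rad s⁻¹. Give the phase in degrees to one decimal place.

∠[(j1200)² + 130(j1200) + 4900] = ∠[-1.4351e+06 + j1.56e+05] = 173.80°
∠L(j1200) = −173.80° = -173.80°

-173.8°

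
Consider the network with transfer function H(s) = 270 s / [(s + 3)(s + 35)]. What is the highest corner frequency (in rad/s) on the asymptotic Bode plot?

Break frequencies occur at each pole and zero magnitude: 3 rad/s, 35 rad/s.
The highest is 35 rad/s.

35 rad/s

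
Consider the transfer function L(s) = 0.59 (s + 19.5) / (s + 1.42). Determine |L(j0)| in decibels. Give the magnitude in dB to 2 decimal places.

L(0) = 0.59 × 19.5 / 1.42 = 8.1021
20 log₁₀(8.1021) = 18.172 dB

18.17 dB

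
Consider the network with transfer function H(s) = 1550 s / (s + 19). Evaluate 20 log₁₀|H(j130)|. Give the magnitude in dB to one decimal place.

63.7 dB

|j130| = 130
|j130 + 19| = √(130² + 19²) = 131.4
|H(j130)| = 1550 × 130 / 131.4 = 1533.7
20 log₁₀(1533.7) = 63.71 dB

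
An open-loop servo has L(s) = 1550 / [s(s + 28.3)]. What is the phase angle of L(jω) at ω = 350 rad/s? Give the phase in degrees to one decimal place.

∠(j350 + 28.3) = arctan(350/28.3) = 85.38°
∠(j350) = 90.00°
∠L(j350) = − (85.38° + 90.00°) = -175.38°

-175.4°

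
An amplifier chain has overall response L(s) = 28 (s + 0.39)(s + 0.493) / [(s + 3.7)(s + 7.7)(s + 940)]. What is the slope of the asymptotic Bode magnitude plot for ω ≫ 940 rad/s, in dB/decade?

With 2 zeros and 3 poles, the high-frequency asymptotic slope is 20 × (2 − 3) = -20 dB/decade.

-20 dB/decade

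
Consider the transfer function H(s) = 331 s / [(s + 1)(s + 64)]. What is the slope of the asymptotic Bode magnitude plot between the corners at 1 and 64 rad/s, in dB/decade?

0 dB/decade

In this band the factors already past their corner are: 1 differentiator zero, pole at 1; net slope = 0 dB/decade.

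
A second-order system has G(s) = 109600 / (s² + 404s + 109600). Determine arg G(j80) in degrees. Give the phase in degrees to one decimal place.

-17.4°

∠[(j80)² + 404(j80) + 109600] = ∠[1.032e+05 + j32320] = 17.39°
∠G(j80) = −17.39° = -17.39°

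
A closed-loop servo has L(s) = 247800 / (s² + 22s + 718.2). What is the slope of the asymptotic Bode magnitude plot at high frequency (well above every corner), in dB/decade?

With 0 zeros and 2 poles, the high-frequency asymptotic slope is 20 × (0 − 2) = -40 dB/decade.

-40 dB/decade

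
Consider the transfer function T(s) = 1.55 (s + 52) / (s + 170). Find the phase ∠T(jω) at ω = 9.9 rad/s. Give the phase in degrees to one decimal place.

7.4°

∠(j9.9 + 52) = arctan(9.9/52) = 10.78°
∠(j9.9 + 170) = arctan(9.9/170) = 3.33°
∠T(j9.9) = 10.78° − 3.33° = 7.45°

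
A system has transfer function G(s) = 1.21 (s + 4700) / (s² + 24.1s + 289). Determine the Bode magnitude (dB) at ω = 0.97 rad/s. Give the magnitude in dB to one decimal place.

25.9 dB

|j0.97 + 4700| = √(0.97² + 4700²) = 4700
|(j0.97)² + 24.1(j0.97) + 289| = |288.06 + j23.377| = 289
|G(j0.97)| = 1.21 × 4700 / 289 = 19.678
20 log₁₀(19.678) = 25.88 dB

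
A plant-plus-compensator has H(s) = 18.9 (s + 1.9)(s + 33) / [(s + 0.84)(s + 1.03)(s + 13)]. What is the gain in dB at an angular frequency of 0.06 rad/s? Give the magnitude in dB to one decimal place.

40.4 dB

|j0.06 + 1.9| = √(0.06² + 1.9²) = 1.901
|j0.06 + 33| = √(0.06² + 33²) = 33
|j0.06 + 0.84| = √(0.06² + 0.84²) = 0.8421
|j0.06 + 1.03| = √(0.06² + 1.03²) = 1.032
|j0.06 + 13| = √(0.06² + 13²) = 13
|H(j0.06)| = 18.9 × 1.901 × 33 / (0.8421 × 1.032 × 13) = 104.96
20 log₁₀(104.96) = 40.42 dB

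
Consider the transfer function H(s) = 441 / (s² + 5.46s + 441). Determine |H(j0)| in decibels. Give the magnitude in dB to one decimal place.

H(0) = 441 / 441 = 1
20 log₁₀(1) = 0.00 dB

0.0 dB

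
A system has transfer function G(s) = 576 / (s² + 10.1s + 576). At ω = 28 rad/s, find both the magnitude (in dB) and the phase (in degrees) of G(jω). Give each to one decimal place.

|G| = 4.3 dB, ∠G = -126.3 deg

|(j28)² + 10.1(j28) + 576| = |-208 + j282.8| = 351.1
|G(j28)| = 576 / 351.1 = 1.6408
20 log₁₀(1.6408) = 4.30 dB
∠[(j28)² + 10.1(j28) + 576] = ∠[-208 + j282.8] = 126.33°
∠G(j28) = −126.33° = -126.33°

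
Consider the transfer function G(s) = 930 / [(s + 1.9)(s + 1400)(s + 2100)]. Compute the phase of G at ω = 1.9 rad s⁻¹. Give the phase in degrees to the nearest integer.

-45°

∠(j1.9 + 1.9) = arctan(1.9/1.9) = 45.00°
∠(j1.9 + 1400) = arctan(1.9/1400) = 0.08°
∠(j1.9 + 2100) = arctan(1.9/2100) = 0.05°
∠G(j1.9) = − (45.00° + 0.08° + 0.05°) = -45.13°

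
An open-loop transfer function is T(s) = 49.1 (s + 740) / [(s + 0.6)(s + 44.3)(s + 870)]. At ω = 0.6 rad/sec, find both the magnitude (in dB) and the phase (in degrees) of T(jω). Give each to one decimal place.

|j0.6 + 740| = √(0.6² + 740²) = 740
|j0.6 + 0.6| = √(0.6² + 0.6²) = 0.8485
|j0.6 + 44.3| = √(0.6² + 44.3²) = 44.3
|j0.6 + 870| = √(0.6² + 870²) = 870
|T(j0.6)| = 49.1 × 740 / (0.8485 × 44.3 × 870) = 1.1109
20 log₁₀(1.1109) = 0.91 dB
∠(j0.6 + 740) = arctan(0.6/740) = 0.05°
∠(j0.6 + 0.6) = arctan(0.6/0.6) = 45.00°
∠(j0.6 + 44.3) = arctan(0.6/44.3) = 0.78°
∠(j0.6 + 870) = arctan(0.6/870) = 0.04°
∠T(j0.6) = 0.05° − (45.00° + 0.78° + 0.04°) = -45.77°

|T| = 0.9 dB, ∠T = -45.8°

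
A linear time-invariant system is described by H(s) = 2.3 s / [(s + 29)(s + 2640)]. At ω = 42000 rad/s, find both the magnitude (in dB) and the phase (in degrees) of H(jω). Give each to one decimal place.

|H| = -85.2 dB, ∠H = -86.4°

|j42000| = 4.2e+04
|j42000 + 29| = √(42000² + 29²) = 4.2e+04
|j42000 + 2640| = √(42000² + 2640²) = 4.208e+04
|H(j42000)| = 2.3 × 4.2e+04 / (4.2e+04 × 4.208e+04) = 5.4654e-05
20 log₁₀(5.4654e-05) = -85.25 dB
∠(j42000) = 90.00°
∠(j42000 + 29) = arctan(42000/29) = 89.96°
∠(j42000 + 2640) = arctan(42000/2640) = 86.40°
∠H(j42000) = 90.00° − (89.96° + 86.40°) = -86.36°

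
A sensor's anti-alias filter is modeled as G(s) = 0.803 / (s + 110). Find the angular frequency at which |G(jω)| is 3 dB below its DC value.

For a single-pole low-pass, the −3 dB point is at the pole: ω = 110 rad/s.

110 rad/s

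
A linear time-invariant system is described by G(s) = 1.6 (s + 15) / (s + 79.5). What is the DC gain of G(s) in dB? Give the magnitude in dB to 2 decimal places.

-10.40 dB

G(0) = 1.6 × 15 / 79.5 = 0.30189
20 log₁₀(0.30189) = -10.403 dB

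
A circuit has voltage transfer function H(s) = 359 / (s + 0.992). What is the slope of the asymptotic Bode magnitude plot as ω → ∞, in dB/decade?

With 0 zeros and 1 pole, the high-frequency asymptotic slope is 20 × (0 − 1) = -20 dB/decade.

-20 dB/decade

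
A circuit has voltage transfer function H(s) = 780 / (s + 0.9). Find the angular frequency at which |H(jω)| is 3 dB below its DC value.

For a single-pole low-pass, the −3 dB point is at the pole: ω = 0.9 rad/sec.

0.9 rad/sec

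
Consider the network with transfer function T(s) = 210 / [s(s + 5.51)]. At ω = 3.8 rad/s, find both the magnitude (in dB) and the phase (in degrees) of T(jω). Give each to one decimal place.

|j3.8 + 5.51| = √(3.8² + 5.51²) = 6.693
|j3.8| = 3.8
|T(j3.8)| = 210 / (6.693 × 3.8) = 8.2565
20 log₁₀(8.2565) = 18.34 dB
∠(j3.8 + 5.51) = arctan(3.8/5.51) = 34.59°
∠(j3.8) = 90.00°
∠T(j3.8) = − (34.59° + 90.00°) = -124.59°

|T| = 18.3 dB, ∠T = -124.6°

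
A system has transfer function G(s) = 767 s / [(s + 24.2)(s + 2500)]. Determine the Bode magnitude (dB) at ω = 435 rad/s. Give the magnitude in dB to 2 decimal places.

-10.41 dB

|j435| = 435
|j435 + 24.2| = √(435² + 24.2²) = 435.7
|j435 + 2500| = √(435² + 2500²) = 2538
|G(j435)| = 767 × 435 / (435.7 × 2538) = 0.30179
20 log₁₀(0.30179) = -10.406 dB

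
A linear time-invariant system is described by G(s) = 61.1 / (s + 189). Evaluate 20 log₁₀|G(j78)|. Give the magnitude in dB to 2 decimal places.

-10.49 dB

|j78 + 189| = √(78² + 189²) = 204.5
|G(j78)| = 61.1 / 204.5 = 0.29883
20 log₁₀(0.29883) = -10.491 dB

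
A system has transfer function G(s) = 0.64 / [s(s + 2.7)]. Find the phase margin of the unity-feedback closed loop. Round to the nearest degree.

Gain crossover: |G(jω)| = 1 at ω ≈ 0.236 rad/sec.
∠G(j0.236) = −90° − arctan(0.236/2.7) ≈ -95.00°
PM = 180° + (-95.00°) = 85.00°

85°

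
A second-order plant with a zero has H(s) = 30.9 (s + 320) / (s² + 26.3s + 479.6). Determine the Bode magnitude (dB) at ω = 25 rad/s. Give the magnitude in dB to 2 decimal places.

|j25 + 320| = √(25² + 320²) = 321
|(j25)² + 26.3(j25) + 479.6| = |-145.4 + j657.5| = 673.4
|H(j25)| = 30.9 × 321 / 673.4 = 14.729
20 log₁₀(14.729) = 23.363 dB

23.36 dB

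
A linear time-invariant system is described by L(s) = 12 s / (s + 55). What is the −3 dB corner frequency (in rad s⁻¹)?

For a single-pole high-pass, the −3 dB point is at the pole: ω = 55 rad s⁻¹.

55 rad s⁻¹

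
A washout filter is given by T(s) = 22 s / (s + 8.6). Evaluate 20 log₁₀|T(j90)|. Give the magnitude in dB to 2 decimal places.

26.81 dB

|j90| = 90
|j90 + 8.6| = √(90² + 8.6²) = 90.41
|T(j90)| = 22 × 90 / 90.41 = 21.9
20 log₁₀(21.9) = 26.809 dB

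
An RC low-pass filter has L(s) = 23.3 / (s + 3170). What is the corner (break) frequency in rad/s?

The single real pole at s = −3170 gives a corner at ω = 3170 rad/s.

3170 rad/s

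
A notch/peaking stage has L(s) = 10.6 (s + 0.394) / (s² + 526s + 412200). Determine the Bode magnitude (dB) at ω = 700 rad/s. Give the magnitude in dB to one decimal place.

-34.1 dB

|j700 + 0.394| = √(700² + 0.394²) = 700
|(j700)² + 526(j700) + 412200| = |-77800 + j3.682e+05| = 3.763e+05
|L(j700)| = 10.6 × 700 / 3.763e+05 = 0.019717
20 log₁₀(0.019717) = -34.10 dB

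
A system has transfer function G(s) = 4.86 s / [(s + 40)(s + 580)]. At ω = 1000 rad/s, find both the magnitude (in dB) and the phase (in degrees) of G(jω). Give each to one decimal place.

|G| = -47.5 dB, ∠G = -57.6°

|j1000| = 1000
|j1000 + 40| = √(1000² + 40²) = 1001
|j1000 + 580| = √(1000² + 580²) = 1156
|G(j1000)| = 4.86 × 1000 / (1001 × 1156) = 0.0042007
20 log₁₀(0.0042007) = -47.53 dB
∠(j1000) = 90.00°
∠(j1000 + 40) = arctan(1000/40) = 87.71°
∠(j1000 + 580) = arctan(1000/580) = 59.89°
∠G(j1000) = 90.00° − (87.71° + 59.89°) = -57.60°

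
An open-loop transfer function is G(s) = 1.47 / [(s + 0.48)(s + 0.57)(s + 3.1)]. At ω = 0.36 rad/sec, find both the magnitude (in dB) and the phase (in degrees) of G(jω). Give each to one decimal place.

|j0.36 + 0.48| = √(0.36² + 0.48²) = 0.6
|j0.36 + 0.57| = √(0.36² + 0.57²) = 0.6742
|j0.36 + 3.1| = √(0.36² + 3.1²) = 3.121
|G(j0.36)| = 1.47 / (0.6 × 0.6742 × 3.121) = 1.1645
20 log₁₀(1.1645) = 1.32 dB
∠(j0.36 + 0.48) = arctan(0.36/0.48) = 36.87°
∠(j0.36 + 0.57) = arctan(0.36/0.57) = 32.28°
∠(j0.36 + 3.1) = arctan(0.36/3.1) = 6.62°
∠G(j0.36) = − (36.87° + 32.28° + 6.62°) = -75.77°

|G| = 1.3 dB, ∠G = -75.8 deg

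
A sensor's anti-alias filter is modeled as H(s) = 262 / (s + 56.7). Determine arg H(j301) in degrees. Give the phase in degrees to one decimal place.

∠(j301 + 56.7) = arctan(301/56.7) = 79.33°
∠H(j301) = −79.33° = -79.33°

-79.3°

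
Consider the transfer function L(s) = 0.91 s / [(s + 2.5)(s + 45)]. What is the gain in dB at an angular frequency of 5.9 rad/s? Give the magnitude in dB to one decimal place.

-34.7 dB

|j5.9| = 5.9
|j5.9 + 2.5| = √(5.9² + 2.5²) = 6.408
|j5.9 + 45| = √(5.9² + 45²) = 45.39
|L(j5.9)| = 0.91 × 5.9 / (6.408 × 45.39) = 0.018462
20 log₁₀(0.018462) = -34.67 dB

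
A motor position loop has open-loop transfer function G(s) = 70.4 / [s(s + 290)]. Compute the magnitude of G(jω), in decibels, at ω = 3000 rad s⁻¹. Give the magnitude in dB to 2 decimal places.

|j3000 + 290| = √(3000² + 290²) = 3014
|j3000| = 3000
|G(j3000)| = 70.4 / (3014 × 3000) = 7.7859e-06
20 log₁₀(7.7859e-06) = -102.174 dB

-102.17 dB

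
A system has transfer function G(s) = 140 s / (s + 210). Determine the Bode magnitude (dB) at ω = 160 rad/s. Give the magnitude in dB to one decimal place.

|j160| = 160
|j160 + 210| = √(160² + 210²) = 264
|G(j160)| = 140 × 160 / 264 = 84.846
20 log₁₀(84.846) = 38.57 dB

38.6 dB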